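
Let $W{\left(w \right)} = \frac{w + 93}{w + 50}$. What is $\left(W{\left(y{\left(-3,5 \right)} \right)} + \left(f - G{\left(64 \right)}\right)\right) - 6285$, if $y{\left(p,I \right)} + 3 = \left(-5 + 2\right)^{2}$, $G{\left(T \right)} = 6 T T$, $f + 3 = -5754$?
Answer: $- \frac{2050509}{56} \approx -36616.0$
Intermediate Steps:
$f = -5757$ ($f = -3 - 5754 = -5757$)
$G{\left(T \right)} = 6 T^{2}$
$y{\left(p,I \right)} = 6$ ($y{\left(p,I \right)} = -3 + \left(-5 + 2\right)^{2} = -3 + \left(-3\right)^{2} = -3 + 9 = 6$)
$W{\left(w \right)} = \frac{93 + w}{50 + w}$
$\left(W{\left(y{\left(-3,5 \right)} \right)} + \left(f - G{\left(64 \right)}\right)\right) - 6285 = \left(\frac{93 + 6}{50 + 6} - \left(5757 + 6 \cdot 64^{2}\right)\right) - 6285 = \left(\frac{1}{56} \cdot 99 - \left(5757 + 6 \cdot 4096\right)\right) - 6285 = \left(\frac{1}{56} \cdot 99 - 30333\right) - 6285 = \left(\frac{99}{56} - 30333\right) - 6285 = - \frac{1698549}{56} - 6285 = - \frac{2050509}{56}$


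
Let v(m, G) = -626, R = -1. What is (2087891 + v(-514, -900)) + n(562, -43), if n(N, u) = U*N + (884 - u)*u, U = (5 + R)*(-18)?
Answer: 2006940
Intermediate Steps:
U = -72 (U = (5 - 1)*(-18) = 4*(-18) = -72)
n(N, u) = -72*N + u*(884 - u) (n(N, u) = -72*N + (884 - u)*u = -72*N + u*(884 - u))
(2087891 + v(-514, -900)) + n(562, -43) = (2087891 - 626) + (-1*(-43)² - 72*562 + 884*(-43)) = 2087265 + (-1*1849 - 40464 - 38012) = 2087265 + (-1849 - 40464 - 38012) = 2087265 - 80325 = 2006940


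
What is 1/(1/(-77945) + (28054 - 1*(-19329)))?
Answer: 77945/3693267934 ≈ 2.1105e-5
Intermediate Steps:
1/(1/(-77945) + (28054 - 1*(-19329))) = 1/(-1/77945 + (28054 + 19329)) = 1/(-1/77945 + 47383) = 1/(3693267934/77945) = 77945/3693267934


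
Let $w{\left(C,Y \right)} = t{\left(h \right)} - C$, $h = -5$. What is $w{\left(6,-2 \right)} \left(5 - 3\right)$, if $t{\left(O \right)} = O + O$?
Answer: $-32$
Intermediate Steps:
$t{\left(O \right)} = 2 O$
$w{\left(C,Y \right)} = -10 - C$ ($w{\left(C,Y \right)} = 2 \left(-5\right) - C = -10 - C$)
$w{\left(6,-2 \right)} \left(5 - 3\right) = \left(-10 - 6\right) \left(5 - 3\right) = \left(-10 - 6\right) 2 = \left(-16\right) 2 = -32$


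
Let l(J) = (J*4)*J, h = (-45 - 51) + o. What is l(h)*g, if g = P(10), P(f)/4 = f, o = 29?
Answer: 718240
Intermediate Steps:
h = -67 (h = (-45 - 51) + 29 = -96 + 29 = -67)
P(f) = 4*f
g = 40 (g = 4*10 = 40)
l(J) = 4*J**2 (l(J) = (4*J)*J = 4*J**2)
l(h)*g = (4*(-67)**2)*40 = (4*4489)*40 = 17956*40 = 718240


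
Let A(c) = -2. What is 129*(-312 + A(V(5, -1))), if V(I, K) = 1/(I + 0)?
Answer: -40506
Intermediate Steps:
V(I, K) = 1/I
129*(-312 + A(V(5, -1))) = 129*(-312 - 2) = 129*(-314) = -40506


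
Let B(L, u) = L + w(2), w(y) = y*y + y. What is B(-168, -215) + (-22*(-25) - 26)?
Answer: 362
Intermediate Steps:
w(y) = y + y² (w(y) = y² + y = y + y²)
B(L, u) = 6 + L (B(L, u) = L + 2*(1 + 2) = L + 2*3 = L + 6 = 6 + L)
B(-168, -215) + (-22*(-25) - 26) = (6 - 168) + (-22*(-25) - 26) = -162 + (550 - 26) = -162 + 524 = 362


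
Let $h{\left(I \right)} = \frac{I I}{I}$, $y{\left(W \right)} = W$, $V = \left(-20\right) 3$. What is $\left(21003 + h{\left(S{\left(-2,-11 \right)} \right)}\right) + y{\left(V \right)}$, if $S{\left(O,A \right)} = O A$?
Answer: $20965$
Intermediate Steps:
$S{\left(O,A \right)} = A O$
$V = -60$
$h{\left(I \right)} = I$ ($h{\left(I \right)} = \frac{I^{2}}{I} = I$)
$\left(21003 + h{\left(S{\left(-2,-11 \right)} \right)}\right) + y{\left(V \right)} = \left(21003 - -22\right) - 60 = \left(21003 + 22\right) - 60 = 21025 - 60 = 20965$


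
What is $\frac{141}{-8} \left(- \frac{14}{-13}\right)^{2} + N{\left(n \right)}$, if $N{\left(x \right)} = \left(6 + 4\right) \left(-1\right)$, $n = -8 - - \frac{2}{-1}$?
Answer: $- \frac{10289}{338} \approx -30.441$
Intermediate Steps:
$n = -10$ ($n = -8 - \left(-2\right) \left(-1\right) = -8 - 2 = -10$)
$N{\left(x \right)} = -10$ ($N{\left(x \right)} = 10 \left(-1\right) = -10$)
$\frac{141}{-8} \left(- \frac{14}{-13}\right)^{2} + N{\left(n \right)} = \frac{141}{-8} \left(- \frac{14}{-13}\right)^{2} - 10 = 141 \left(- \frac{1}{8}\right) \left(\left(-14\right) \left(- \frac{1}{13}\right)\right)^{2} - 10 = - \frac{141 \left(\frac{14}{13}\right)^{2}}{8} - 10 = \left(- \frac{141}{8}\right) \frac{196}{169} - 10 = - \frac{6909}{338} - 10 = - \frac{10289}{338}$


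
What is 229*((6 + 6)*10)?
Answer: 27480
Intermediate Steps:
229*((6 + 6)*10) = 229*(12*10) = 229*120 = 27480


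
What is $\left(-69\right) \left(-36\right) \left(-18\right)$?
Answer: $-44712$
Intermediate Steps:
$\left(-69\right) \left(-36\right) \left(-18\right) = 2484 \left(-18\right) = -44712$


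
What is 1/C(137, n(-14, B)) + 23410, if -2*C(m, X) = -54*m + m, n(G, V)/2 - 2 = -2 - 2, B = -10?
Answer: 169980012/7261 ≈ 23410.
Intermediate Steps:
n(G, V) = -4 (n(G, V) = 4 + 2*(-2 - 2) = 4 + 2*(-4) = 4 - 8 = -4)
C(m, X) = 53*m/2 (C(m, X) = -(-54*m + m)/2 = -(-53)*m/2 = 53*m/2)
1/C(137, n(-14, B)) + 23410 = 1/((53/2)*137) + 23410 = 1/(7261/2) + 23410 = 2/7261 + 23410 = 169980012/7261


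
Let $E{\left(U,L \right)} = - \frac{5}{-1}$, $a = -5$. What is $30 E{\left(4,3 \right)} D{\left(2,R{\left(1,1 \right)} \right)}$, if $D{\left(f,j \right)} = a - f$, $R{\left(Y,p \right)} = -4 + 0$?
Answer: $-1050$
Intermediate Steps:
$E{\left(U,L \right)} = 5$ ($E{\left(U,L \right)} = \left(-5\right) \left(-1\right) = 5$)
$R{\left(Y,p \right)} = -4$
$D{\left(f,j \right)} = -5 - f$
$30 E{\left(4,3 \right)} D{\left(2,R{\left(1,1 \right)} \right)} = 30 \cdot 5 \left(-5 - 2\right) = 150 \left(-5 - 2\right) = 150 \left(-7\right) = -1050$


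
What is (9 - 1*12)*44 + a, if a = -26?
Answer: -158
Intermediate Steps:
(9 - 1*12)*44 + a = (9 - 1*12)*44 - 26 = (9 - 12)*44 - 26 = -3*44 - 26 = -132 - 26 = -158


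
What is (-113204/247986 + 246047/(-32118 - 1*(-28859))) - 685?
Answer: -307496404684/404093187 ≈ -760.95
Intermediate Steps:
(-113204/247986 + 246047/(-32118 - 1*(-28859))) - 685 = (-113204*1/247986 + 246047/(-32118 + 28859)) - 685 = (-56602/123993 + 246047/(-3259)) - 685 = (-56602/123993 + 246047*(-1/3259)) - 685 = (-56602/123993 - 246047/3259) - 685 = -30692571589/404093187 - 685 = -307496404684/404093187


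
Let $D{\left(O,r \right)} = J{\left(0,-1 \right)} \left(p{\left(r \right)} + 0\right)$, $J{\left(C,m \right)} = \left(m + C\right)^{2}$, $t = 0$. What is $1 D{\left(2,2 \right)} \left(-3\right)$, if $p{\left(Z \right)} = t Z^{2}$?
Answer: $0$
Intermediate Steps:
$J{\left(C,m \right)} = \left(C + m\right)^{2}$
$p{\left(Z \right)} = 0$ ($p{\left(Z \right)} = 0 Z^{2} = 0$)
$D{\left(O,r \right)} = 0$ ($D{\left(O,r \right)} = \left(0 - 1\right)^{2} \left(0 + 0\right) = \left(-1\right)^{2} \cdot 0 = 1 \cdot 0 = 0$)
$1 D{\left(2,2 \right)} \left(-3\right) = 1 \cdot 0 \left(-3\right) = 0 \left(-3\right) = 0$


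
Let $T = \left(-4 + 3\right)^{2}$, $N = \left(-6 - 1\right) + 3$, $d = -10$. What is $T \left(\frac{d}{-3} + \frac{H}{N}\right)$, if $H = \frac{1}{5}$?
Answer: $\frac{197}{60} \approx 3.2833$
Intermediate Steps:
$H = \frac{1}{5} \approx 0.2$
$N = -4$ ($N = -7 + 3 = -4$)
$T = 1$ ($T = \left(-1\right)^{2} = 1$)
$T \left(\frac{d}{-3} + \frac{H}{N}\right) = 1 \left(- \frac{10}{-3} + \frac{1}{5 \left(-4\right)}\right) = 1 \left(\left(-10\right) \left(- \frac{1}{3}\right) + \frac{1}{5} \left(- \frac{1}{4}\right)\right) = 1 \left(\frac{10}{3} - \frac{1}{20}\right) = 1 \cdot \frac{197}{60} = \frac{197}{60}$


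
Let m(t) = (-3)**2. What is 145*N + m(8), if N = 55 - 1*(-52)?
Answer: 15524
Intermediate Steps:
m(t) = 9
N = 107 (N = 55 + 52 = 107)
145*N + m(8) = 145*107 + 9 = 15515 + 9 = 15524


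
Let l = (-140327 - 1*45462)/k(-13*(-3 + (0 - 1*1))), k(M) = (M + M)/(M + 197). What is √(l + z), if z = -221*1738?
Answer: I*√2241398978/52 ≈ 910.45*I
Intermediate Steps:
k(M) = 2*M/(197 + M) (k(M) = (2*M)/(197 + M) = 2*M/(197 + M))
z = -384098
l = -46261461/104 (l = (-140327 - 1*45462)/((2*(-13*(-3 + (0 - 1*1)))/(197 - 13*(-3 + (0 - 1*1))))) = (-140327 - 45462)/((2*(-13*(-3 + (0 - 1)))/(197 - 13*(-3 + (0 - 1))))) = -185789*(-(197 - 13*(-3 - 1))/(26*(-3 - 1))) = -185789/(2*(-13*(-4))/(197 - 13*(-4))) = -185789/(2*52/(197 + 52)) = -185789/(2*52/249) = -185789/(2*52*(1/249)) = -185789/104/249 = -185789*249/104 = -46261461/104 ≈ -4.4482e+5)
√(l + z) = √(-46261461/104 - 384098) = √(-86207653/104) = I*√2241398978/52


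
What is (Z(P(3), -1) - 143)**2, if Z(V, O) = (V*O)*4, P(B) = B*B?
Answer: 32041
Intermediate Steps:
P(B) = B**2
Z(V, O) = 4*O*V (Z(V, O) = (O*V)*4 = 4*O*V)
(Z(P(3), -1) - 143)**2 = (4*(-1)*3**2 - 143)**2 = (4*(-1)*9 - 143)**2 = (-36 - 143)**2 = (-179)**2 = 32041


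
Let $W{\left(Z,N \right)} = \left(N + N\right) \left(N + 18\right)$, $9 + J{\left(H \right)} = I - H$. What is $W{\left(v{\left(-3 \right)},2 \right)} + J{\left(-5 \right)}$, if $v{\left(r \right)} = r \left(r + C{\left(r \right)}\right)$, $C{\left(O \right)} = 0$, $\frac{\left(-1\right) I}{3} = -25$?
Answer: $151$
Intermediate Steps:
$I = 75$ ($I = \left(-3\right) \left(-25\right) = 75$)
$J{\left(H \right)} = 66 - H$ ($J{\left(H \right)} = -9 - \left(-75 + H\right) = 66 - H$)
$v{\left(r \right)} = r^{2}$ ($v{\left(r \right)} = r \left(r + 0\right) = r r = r^{2}$)
$W{\left(Z,N \right)} = 2 N \left(18 + N\right)$
$W{\left(v{\left(-3 \right)},2 \right)} + J{\left(-5 \right)} = 2 \cdot 2 \left(18 + 2\right) + \left(66 - -5\right) = 2 \cdot 2 \cdot 20 + \left(66 + 5\right) = 80 + 71 = 151$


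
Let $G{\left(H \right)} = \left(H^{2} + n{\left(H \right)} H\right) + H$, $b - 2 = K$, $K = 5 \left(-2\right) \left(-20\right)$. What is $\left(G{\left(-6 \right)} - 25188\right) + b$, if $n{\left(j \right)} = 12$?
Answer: $-25028$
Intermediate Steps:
$K = 200$ ($K = \left(-10\right) \left(-20\right) = 200$)
$b = 202$ ($b = 2 + 200 = 202$)
$G{\left(H \right)} = H^{2} + 13 H$ ($G{\left(H \right)} = \left(H^{2} + 12 H\right) + H = H^{2} + 13 H$)
$\left(G{\left(-6 \right)} - 25188\right) + b = \left(- 6 \left(13 - 6\right) - 25188\right) + 202 = \left(\left(-6\right) 7 - 25188\right) + 202 = \left(-42 - 25188\right) + 202 = -25230 + 202 = -25028$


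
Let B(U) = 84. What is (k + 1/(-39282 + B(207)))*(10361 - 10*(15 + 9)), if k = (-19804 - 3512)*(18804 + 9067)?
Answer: -257806540653348209/39198 ≈ -6.5770e+12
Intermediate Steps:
k = -649840236 (k = -23316*27871 = -649840236)
(k + 1/(-39282 + B(207)))*(10361 - 10*(15 + 9)) = (-649840236 + 1/(-39282 + 84))*(10361 - 10*(15 + 9)) = (-649840236 + 1/(-39198))*(10361 - 10*24) = (-649840236 - 1/39198)*(10361 - 240) = -25472437570729/39198*10121 = -257806540653348209/39198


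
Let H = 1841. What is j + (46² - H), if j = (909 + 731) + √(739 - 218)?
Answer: 1915 + √521 ≈ 1937.8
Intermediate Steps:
j = 1640 + √521 ≈ 1662.8
j + (46² - H) = (1640 + √521) + (46² - 1*1841) = (1640 + √521) + (2116 - 1841) = (1640 + √521) + 275 = 1915 + √521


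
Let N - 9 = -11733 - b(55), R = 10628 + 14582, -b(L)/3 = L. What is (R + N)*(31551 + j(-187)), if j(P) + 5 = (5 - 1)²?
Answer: 430852862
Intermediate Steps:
j(P) = 11 (j(P) = -5 + (5 - 1)² = -5 + 4² = -5 + 16 = 11)
b(L) = -3*L
R = 25210
N = -11559 (N = 9 + (-11733 - (-3)*55) = 9 + (-11733 - 1*(-165)) = 9 + (-11733 + 165) = 9 - 11568 = -11559)
(R + N)*(31551 + j(-187)) = (25210 - 11559)*(31551 + 11) = 13651*31562 = 430852862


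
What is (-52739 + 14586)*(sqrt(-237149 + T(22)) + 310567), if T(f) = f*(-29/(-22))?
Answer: -11849062751 - 305224*I*sqrt(3705) ≈ -1.1849e+10 - 1.8579e+7*I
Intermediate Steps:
T(f) = 29*f/22 (T(f) = f*(-29*(-1/22)) = f*(29/22) = 29*f/22)
(-52739 + 14586)*(sqrt(-237149 + T(22)) + 310567) = (-52739 + 14586)*(sqrt(-237149 + (29/22)*22) + 310567) = -38153*(sqrt(-237149 + 29) + 310567) = -38153*(sqrt(-237120) + 310567) = -38153*(8*I*sqrt(3705) + 310567) = -38153*(310567 + 8*I*sqrt(3705)) = -11849062751 - 305224*I*sqrt(3705)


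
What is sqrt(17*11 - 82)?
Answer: sqrt(105) ≈ 10.247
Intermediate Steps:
sqrt(17*11 - 82) = sqrt(187 - 82) = sqrt(105)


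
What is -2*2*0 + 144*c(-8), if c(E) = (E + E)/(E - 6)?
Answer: 1152/7 ≈ 164.57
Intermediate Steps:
c(E) = 2*E/(-6 + E) (c(E) = (2*E)/(-6 + E) = 2*E/(-6 + E))
-2*2*0 + 144*c(-8) = -2*2*0 + 144*(2*(-8)/(-6 - 8)) = -4*0 + 144*(2*(-8)/(-14)) = 0 + 144*(2*(-8)*(-1/14)) = 0 + 144*(8/7) = 0 + 1152/7 = 1152/7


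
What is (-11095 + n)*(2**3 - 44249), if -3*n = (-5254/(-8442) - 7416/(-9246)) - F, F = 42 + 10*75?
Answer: 46521715099376/97083 ≈ 4.7920e+8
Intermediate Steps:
F = 792 (F = 42 + 750 = 792)
n = 76751447/291249 (n = -((-5254/(-8442) - 7416/(-9246)) - 1*792)/3 = -((-5254*(-1/8442) - 7416*(-1/9246)) - 792)/3 = -((2627/4221 + 1236/1541) - 792)/3 = -(138289/97083 - 792)/3 = -1/3*(-76751447/97083) = 76751447/291249 ≈ 263.53)
(-11095 + n)*(2**3 - 44249) = (-11095 + 76751447/291249)*(2**3 - 44249) = -3154656208*(8 - 44249)/291249 = -3154656208/291249*(-44241) = 46521715099376/97083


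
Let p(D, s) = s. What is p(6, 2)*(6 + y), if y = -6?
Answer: 0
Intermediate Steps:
p(6, 2)*(6 + y) = 2*(6 - 6) = 2*0 = 0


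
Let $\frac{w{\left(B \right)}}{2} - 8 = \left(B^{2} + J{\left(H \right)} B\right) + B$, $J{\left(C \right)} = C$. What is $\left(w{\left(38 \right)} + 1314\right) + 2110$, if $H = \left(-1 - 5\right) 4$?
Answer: $4580$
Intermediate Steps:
$H = -24$ ($H = \left(-6\right) 4 = -24$)
$w{\left(B \right)} = 16 - 46 B + 2 B^{2}$ ($w{\left(B \right)} = 16 + 2 \left(\left(B^{2} - 24 B\right) + B\right) = 16 + 2 \left(B^{2} - 23 B\right) = 16 + \left(- 46 B + 2 B^{2}\right) = 16 - 46 B + 2 B^{2}$)
$\left(w{\left(38 \right)} + 1314\right) + 2110 = \left(\left(16 - 1748 + 2 \cdot 38^{2}\right) + 1314\right) + 2110 = \left(\left(16 - 1748 + 2 \cdot 1444\right) + 1314\right) + 2110 = \left(\left(16 - 1748 + 2888\right) + 1314\right) + 2110 = \left(1156 + 1314\right) + 2110 = 2470 + 2110 = 4580$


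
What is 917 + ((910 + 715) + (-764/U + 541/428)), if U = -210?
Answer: 114457781/44940 ≈ 2546.9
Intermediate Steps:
917 + ((910 + 715) + (-764/U + 541/428)) = 917 + ((910 + 715) + (-764/(-210) + 541/428)) = 917 + (1625 + (-764*(-1/210) + 541*(1/428))) = 917 + (1625 + (382/105 + 541/428)) = 917 + (1625 + 220301/44940) = 917 + 73247801/44940 = 114457781/44940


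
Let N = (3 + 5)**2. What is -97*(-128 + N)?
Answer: 6208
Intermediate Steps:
N = 64 (N = 8**2 = 64)
-97*(-128 + N) = -97*(-128 + 64) = -97*(-64) = 6208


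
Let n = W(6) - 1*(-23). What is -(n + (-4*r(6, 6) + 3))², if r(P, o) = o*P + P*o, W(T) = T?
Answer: -65536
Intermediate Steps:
r(P, o) = 2*P*o (r(P, o) = P*o + P*o = 2*P*o)
n = 29 (n = 6 - 1*(-23) = 6 + 23 = 29)
-(n + (-4*r(6, 6) + 3))² = -(29 + (-8*6*6 + 3))² = -(29 + (-4*72 + 3))² = -(29 + (-288 + 3))² = -(29 - 285)² = -1*(-256)² = -1*65536 = -65536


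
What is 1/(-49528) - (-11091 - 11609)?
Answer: 1124285599/49528 ≈ 22700.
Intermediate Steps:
1/(-49528) - (-11091 - 11609) = -1/49528 - 1*(-22700) = -1/49528 + 22700 = 1124285599/49528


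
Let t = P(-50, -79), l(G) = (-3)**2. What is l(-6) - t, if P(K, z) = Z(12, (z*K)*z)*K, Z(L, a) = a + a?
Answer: -31204991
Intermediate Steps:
l(G) = 9
Z(L, a) = 2*a
P(K, z) = 2*K**2*z**2 (P(K, z) = (2*((z*K)*z))*K = (2*((K*z)*z))*K = (2*(K*z**2))*K = (2*K*z**2)*K = 2*K**2*z**2)
t = 31205000 (t = 2*(-50)**2*(-79)**2 = 2*2500*6241 = 31205000)
l(-6) - t = 9 - 1*31205000 = 9 - 31205000 = -31204991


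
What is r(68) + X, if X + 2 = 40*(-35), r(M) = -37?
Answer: -1439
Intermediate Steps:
X = -1402 (X = -2 + 40*(-35) = -2 - 1400 = -1402)
r(68) + X = -37 - 1402 = -1439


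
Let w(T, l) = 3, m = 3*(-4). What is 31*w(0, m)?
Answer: 93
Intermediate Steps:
m = -12
31*w(0, m) = 31*3 = 93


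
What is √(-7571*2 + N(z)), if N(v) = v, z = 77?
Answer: I*√15065 ≈ 122.74*I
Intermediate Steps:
√(-7571*2 + N(z)) = √(-7571*2 + 77) = √(-15142 + 77) = √(-15065) = I*√15065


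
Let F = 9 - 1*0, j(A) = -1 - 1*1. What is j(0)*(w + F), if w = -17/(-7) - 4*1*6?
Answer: 176/7 ≈ 25.143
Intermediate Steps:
w = -151/7 (w = -17*(-1/7) - 4*6 = 17/7 - 24 = -151/7 ≈ -21.571)
j(A) = -2 (j(A) = -1 - 1 = -2)
F = 9 (F = 9 + 0 = 9)
j(0)*(w + F) = -2*(-151/7 + 9) = -2*(-88/7) = 176/7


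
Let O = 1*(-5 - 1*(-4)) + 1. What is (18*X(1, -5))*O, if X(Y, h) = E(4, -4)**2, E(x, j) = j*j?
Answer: 0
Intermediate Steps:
E(x, j) = j**2
X(Y, h) = 256 (X(Y, h) = ((-4)**2)**2 = 16**2 = 256)
O = 0 (O = 1*(-5 + 4) + 1 = 1*(-1) + 1 = -1 + 1 = 0)
(18*X(1, -5))*O = (18*256)*0 = 4608*0 = 0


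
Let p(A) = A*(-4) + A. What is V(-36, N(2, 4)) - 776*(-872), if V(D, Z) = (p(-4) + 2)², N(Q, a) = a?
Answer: 676868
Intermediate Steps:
p(A) = -3*A (p(A) = -4*A + A = -3*A)
V(D, Z) = 196 (V(D, Z) = (-3*(-4) + 2)² = (12 + 2)² = 14² = 196)
V(-36, N(2, 4)) - 776*(-872) = 196 - 776*(-872) = 196 + 676672 = 676868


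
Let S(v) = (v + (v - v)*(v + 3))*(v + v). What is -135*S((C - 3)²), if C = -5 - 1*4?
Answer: -5598720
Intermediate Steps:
C = -9 (C = -5 - 4 = -9)
S(v) = 2*v² (S(v) = (v + 0*(3 + v))*(2*v) = (v + 0)*(2*v) = v*(2*v) = 2*v²)
-135*S((C - 3)²) = -270*((-9 - 3)²)² = -270*((-12)²)² = -270*144² = -270*20736 = -135*41472 = -5598720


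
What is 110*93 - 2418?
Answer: 7812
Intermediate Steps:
110*93 - 2418 = 10230 - 2418 = 7812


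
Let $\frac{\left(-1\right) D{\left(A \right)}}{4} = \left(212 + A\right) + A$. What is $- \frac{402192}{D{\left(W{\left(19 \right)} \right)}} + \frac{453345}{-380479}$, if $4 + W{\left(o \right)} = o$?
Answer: $\frac{1733940591}{4185269} \approx 414.3$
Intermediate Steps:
$W{\left(o \right)} = -4 + o$
$D{\left(A \right)} = -848 - 8 A$ ($D{\left(A \right)} = - 4 \left(\left(212 + A\right) + A\right) = - 4 \left(212 + 2 A\right) = -848 - 8 A$)
$- \frac{402192}{D{\left(W{\left(19 \right)} \right)}} + \frac{453345}{-380479} = - \frac{402192}{-848 - 8 \left(-4 + 19\right)} + \frac{453345}{-380479} = - \frac{402192}{-848 - 120} + 453345 \left(- \frac{1}{380479}\right) = - \frac{402192}{-848 - 120} - \frac{453345}{380479} = - \frac{402192}{-968} - \frac{453345}{380479} = \left(-402192\right) \left(- \frac{1}{968}\right) - \frac{453345}{380479} = \frac{50274}{121} - \frac{453345}{380479} = \frac{1733940591}{4185269}$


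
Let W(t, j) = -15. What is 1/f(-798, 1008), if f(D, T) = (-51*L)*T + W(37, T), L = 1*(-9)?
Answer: 1/462657 ≈ 2.1614e-6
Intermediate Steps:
L = -9
f(D, T) = -15 + 459*T (f(D, T) = (-51*(-9))*T - 15 = 459*T - 15 = -15 + 459*T)
1/f(-798, 1008) = 1/(-15 + 459*1008) = 1/(-15 + 462672) = 1/462657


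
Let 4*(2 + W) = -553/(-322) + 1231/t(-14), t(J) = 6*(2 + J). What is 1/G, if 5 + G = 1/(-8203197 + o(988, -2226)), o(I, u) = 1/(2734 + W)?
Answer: -148242425736279/741212146752694 ≈ -0.20000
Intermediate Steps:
t(J) = 12 + 6*J
W = -38717/6624 (W = -2 + (-553/(-322) + 1231/(12 + 6*(-14)))/4 = -2 + (-553*(-1/322) + 1231/(12 - 84))/4 = -2 + (79/46 + 1231/(-72))/4 = -2 + (79/46 + 1231*(-1/72))/4 = -2 + (79/46 - 1231/72)/4 = -2 + (¼)*(-25469/1656) = -2 - 25469/6624 = -38717/6624 ≈ -5.8450)
o(I, u) = 6624/18071299 (o(I, u) = 1/(2734 - 38717/6624) = 1/(18071299/6624) = 6624/18071299)
G = -741212146752694/148242425736279 (G = -5 + 1/(-8203197 + 6624/18071299) = -5 + 1/(-148242425736279/18071299) = -5 - 18071299/148242425736279 = -741212146752694/148242425736279 ≈ -5.0000)
1/G = 1/(-741212146752694/148242425736279) = -148242425736279/741212146752694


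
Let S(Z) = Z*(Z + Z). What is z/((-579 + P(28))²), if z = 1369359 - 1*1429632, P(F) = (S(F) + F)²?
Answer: -6697/720595556641 ≈ -9.2937e-9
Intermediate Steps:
S(Z) = 2*Z² (S(Z) = Z*(2*Z) = 2*Z²)
P(F) = (F + 2*F²)² (P(F) = (2*F² + F)² = (F + 2*F²)²)
z = -60273 (z = 1369359 - 1429632 = -60273)
z/((-579 + P(28))²) = -60273/(-579 + 28²*(1 + 2*28)²)² = -60273/(-579 + 784*(1 + 56)²)² = -60273/(-579 + 784*57²)² = -60273/(-579 + 784*3249)² = -60273/(-579 + 2547216)² = -60273/(2546637²) = -60273/6485360009769 = -60273*1/6485360009769 = -6697/720595556641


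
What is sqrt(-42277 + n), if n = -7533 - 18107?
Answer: I*sqrt(67917) ≈ 260.61*I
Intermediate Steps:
n = -25640
sqrt(-42277 + n) = sqrt(-42277 - 25640) = sqrt(-67917) = I*sqrt(67917)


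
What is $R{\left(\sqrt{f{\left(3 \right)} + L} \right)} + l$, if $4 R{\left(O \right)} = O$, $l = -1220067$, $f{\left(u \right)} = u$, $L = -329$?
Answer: $-1220067 + \frac{i \sqrt{326}}{4} \approx -1.2201 \cdot 10^{6} + 4.5139 i$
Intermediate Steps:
$R{\left(O \right)} = \frac{O}{4}$
$R{\left(\sqrt{f{\left(3 \right)} + L} \right)} + l = \frac{\sqrt{3 - 329}}{4} - 1220067 = \frac{\sqrt{-326}}{4} - 1220067 = \frac{i \sqrt{326}}{4} - 1220067 = -1220067 + \frac{i \sqrt{326}}{4}$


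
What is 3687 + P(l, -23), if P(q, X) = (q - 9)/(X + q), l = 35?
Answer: 22135/6 ≈ 3689.2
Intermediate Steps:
P(q, X) = (-9 + q)/(X + q)
3687 + P(l, -23) = 3687 + (-9 + 35)/(-23 + 35) = 3687 + 26/12 = 3687 + (1/12)*26 = 3687 + 13/6 = 22135/6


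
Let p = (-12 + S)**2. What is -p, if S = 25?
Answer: -169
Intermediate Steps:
p = 169 (p = (-12 + 25)**2 = 13**2 = 169)
-p = -1*169 = -169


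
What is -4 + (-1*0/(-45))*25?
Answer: -4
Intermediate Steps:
-4 + (-1*0/(-45))*25 = -4 + (0*(-1/45))*25 = -4 + 0*25 = -4 + 0 = -4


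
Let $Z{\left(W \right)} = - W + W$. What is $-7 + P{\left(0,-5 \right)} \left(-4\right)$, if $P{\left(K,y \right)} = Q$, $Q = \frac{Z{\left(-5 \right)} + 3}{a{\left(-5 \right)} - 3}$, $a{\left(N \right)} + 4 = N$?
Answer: $-6$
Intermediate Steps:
$Z{\left(W \right)} = 0$
$a{\left(N \right)} = -4 + N$
$Q = - \frac{1}{4}$ ($Q = \frac{0 + 3}{\left(-4 - 5\right) - 3} = \frac{3}{-9 - 3} = \frac{3}{-12} = 3 \left(- \frac{1}{12}\right) = - \frac{1}{4} \approx -0.25$)
$P{\left(K,y \right)} = - \frac{1}{4}$
$-7 + P{\left(0,-5 \right)} \left(-4\right) = -7 - -1 = -7 + 1 = -6$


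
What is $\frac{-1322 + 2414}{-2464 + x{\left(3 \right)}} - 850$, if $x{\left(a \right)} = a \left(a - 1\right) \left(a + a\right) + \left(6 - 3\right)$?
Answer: $- \frac{2062342}{2425} \approx -850.45$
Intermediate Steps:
$x{\left(a \right)} = 3 + 2 a^{2} \left(-1 + a\right)$ ($x{\left(a \right)} = a \left(-1 + a\right) 2 a + 3 = a 2 a \left(-1 + a\right) + 3 = 2 a^{2} \left(-1 + a\right) + 3 = 3 + 2 a^{2} \left(-1 + a\right)$)
$\frac{-1322 + 2414}{-2464 + x{\left(3 \right)}} - 850 = \frac{-1322 + 2414}{-2464 + \left(3 - 2 \cdot 3^{2} + 2 \cdot 3^{3}\right)} - 850 = \frac{1092}{-2464 + \left(3 - 18 + 2 \cdot 27\right)} - 850 = \frac{1092}{-2464 + \left(3 - 18 + 54\right)} - 850 = \frac{1092}{-2464 + 39} - 850 = \frac{1092}{-2425} - 850 = 1092 \left(- \frac{1}{2425}\right) - 850 = - \frac{1092}{2425} - 850 = - \frac{2062342}{2425}$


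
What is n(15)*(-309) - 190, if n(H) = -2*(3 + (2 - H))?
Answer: -6370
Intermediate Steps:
n(H) = -10 + 2*H (n(H) = -2*(5 - H) = -10 + 2*H)
n(15)*(-309) - 190 = (-10 + 2*15)*(-309) - 190 = (-10 + 30)*(-309) - 190 = 20*(-309) - 190 = -6180 - 190 = -6370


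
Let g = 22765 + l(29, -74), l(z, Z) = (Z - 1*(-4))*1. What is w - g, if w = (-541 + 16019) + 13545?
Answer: 6328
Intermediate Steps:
l(z, Z) = 4 + Z (l(z, Z) = (Z + 4)*1 = (4 + Z)*1 = 4 + Z)
g = 22695 (g = 22765 + (4 - 74) = 22765 - 70 = 22695)
w = 29023 (w = 15478 + 13545 = 29023)
w - g = 29023 - 1*22695 = 29023 - 22695 = 6328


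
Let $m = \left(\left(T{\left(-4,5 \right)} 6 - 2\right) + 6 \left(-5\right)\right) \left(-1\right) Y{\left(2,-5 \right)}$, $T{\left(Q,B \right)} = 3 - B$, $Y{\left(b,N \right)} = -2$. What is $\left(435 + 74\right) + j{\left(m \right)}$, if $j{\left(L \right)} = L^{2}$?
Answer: $8253$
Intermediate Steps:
$m = -88$ ($m = \left(\left(\left(3 - 5\right) 6 - 2\right) + 6 \left(-5\right)\right) \left(-1\right) \left(-2\right) = \left(\left(\left(3 - 5\right) 6 - 2\right) - 30\right) \left(-1\right) \left(-2\right) = \left(\left(\left(-2\right) 6 - 2\right) - 30\right) \left(-1\right) \left(-2\right) = \left(\left(-12 - 2\right) - 30\right) \left(-1\right) \left(-2\right) = \left(-14 - 30\right) \left(-1\right) \left(-2\right) = \left(-44\right) \left(-1\right) \left(-2\right) = 44 \left(-2\right) = -88$)
$\left(435 + 74\right) + j{\left(m \right)} = \left(435 + 74\right) + \left(-88\right)^{2} = 509 + 7744 = 8253$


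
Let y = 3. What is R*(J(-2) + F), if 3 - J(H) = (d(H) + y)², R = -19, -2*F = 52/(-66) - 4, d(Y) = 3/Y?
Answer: -7885/132 ≈ -59.735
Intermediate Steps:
F = 79/33 (F = -(52/(-66) - 4)/2 = -(52*(-1/66) - 4)/2 = -(-26/33 - 4)/2 = -½*(-158/33) = 79/33 ≈ 2.3939)
J(H) = 3 - (3 + 3/H)² (J(H) = 3 - (3/H + 3)² = 3 - (3 + 3/H)²)
R*(J(-2) + F) = -19*((3 - 9*(1 - 2)²/(-2)²) + 79/33) = -19*((3 - 9*¼*(-1)²) + 79/33) = -19*((3 - 9*¼*1) + 79/33) = -19*((3 - 9/4) + 79/33) = -19*(¾ + 79/33) = -19*415/132 = -7885/132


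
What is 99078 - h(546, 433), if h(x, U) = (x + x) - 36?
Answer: 98022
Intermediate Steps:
h(x, U) = -36 + 2*x (h(x, U) = 2*x - 36 = -36 + 2*x)
99078 - h(546, 433) = 99078 - (-36 + 2*546) = 99078 - (-36 + 1092) = 99078 - 1*1056 = 99078 - 1056 = 98022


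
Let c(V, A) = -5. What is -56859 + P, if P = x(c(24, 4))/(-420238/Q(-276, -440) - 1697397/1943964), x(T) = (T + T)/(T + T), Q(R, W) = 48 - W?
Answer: -968682961273203/17036580691 ≈ -56859.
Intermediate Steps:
x(T) = 1 (x(T) = (2*T)/((2*T)) = (2*T)*(1/(2*T)) = 1)
P = -19763634/17036580691 (P = 1/(-420238/(48 - 1*(-440)) - 1697397/1943964) = 1/(-420238/(48 + 440) - 1697397*1/1943964) = 1/(-420238/488 - 565799/647988) = 1/(-420238*1/488 - 565799/647988) = 1/(-210119/244 - 565799/647988) = 1/(-17036580691/19763634) = 1*(-19763634/17036580691) = -19763634/17036580691 ≈ -0.0011601)
-56859 + P = -56859 - 19763634/17036580691 = -968682961273203/17036580691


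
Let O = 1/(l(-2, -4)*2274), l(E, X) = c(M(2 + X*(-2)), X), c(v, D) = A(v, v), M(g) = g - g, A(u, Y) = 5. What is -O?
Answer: -1/11370 ≈ -8.7951e-5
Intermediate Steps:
M(g) = 0
c(v, D) = 5
l(E, X) = 5
O = 1/11370 (O = 1/(5*2274) = 1/11370 ≈ 8.7951e-5)
-O = -1*1/11370 = -1/11370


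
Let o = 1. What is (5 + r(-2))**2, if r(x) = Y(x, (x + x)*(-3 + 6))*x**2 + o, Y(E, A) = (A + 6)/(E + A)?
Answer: 2916/49 ≈ 59.510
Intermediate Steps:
Y(E, A) = (6 + A)/(A + E)
r(x) = 1 + x*(6 + 6*x)/7 (r(x) = ((6 + (x + x)*(-3 + 6))/((x + x)*(-3 + 6) + x))*x**2 + 1 = ((6 + (2*x)*3)/((2*x)*3 + x))*x**2 + 1 = ((6 + 6*x)/(6*x + x))*x**2 + 1 = ((6 + 6*x)/((7*x)))*x**2 + 1 = ((1/(7*x))*(6 + 6*x))*x**2 + 1 = ((6 + 6*x)/(7*x))*x**2 + 1 = x*(6 + 6*x)/7 + 1 = 1 + x*(6 + 6*x)/7)
(5 + r(-2))**2 = (5 + (1 + (6/7)*(-2)*(1 - 2)))**2 = (5 + (1 + (6/7)*(-2)*(-1)))**2 = (5 + (1 + 12/7))**2 = (5 + 19/7)**2 = (54/7)**2 = 2916/49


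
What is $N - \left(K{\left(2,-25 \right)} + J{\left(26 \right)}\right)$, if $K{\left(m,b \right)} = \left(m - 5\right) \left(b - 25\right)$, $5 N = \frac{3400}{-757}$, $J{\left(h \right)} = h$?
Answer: $- \frac{133912}{757} \approx -176.9$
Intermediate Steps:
$N = - \frac{680}{757}$ ($N = \frac{3400 \frac{1}{-757}}{5} = \frac{3400 \left(- \frac{1}{757}\right)}{5} = \frac{1}{5} \left(- \frac{3400}{757}\right) = - \frac{680}{757} \approx -0.89828$)
$K{\left(m,b \right)} = \left(-25 + b\right) \left(-5 + m\right)$ ($K{\left(m,b \right)} = \left(-5 + m\right) \left(-25 + b\right) = \left(-25 + b\right) \left(-5 + m\right)$)
$N - \left(K{\left(2,-25 \right)} + J{\left(26 \right)}\right) = - \frac{680}{757} - \left(\left(125 - 50 - -125 - 50\right) + 26\right) = - \frac{680}{757} - \left(\left(125 - 50 + 125 - 50\right) + 26\right) = - \frac{680}{757} - \left(150 + 26\right) = - \frac{680}{757} - 176 = - \frac{133912}{757}$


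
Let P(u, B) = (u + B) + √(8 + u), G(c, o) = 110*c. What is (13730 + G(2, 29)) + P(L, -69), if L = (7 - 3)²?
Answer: 13897 + 2*√6 ≈ 13902.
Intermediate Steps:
L = 16 (L = 4² = 16)
P(u, B) = B + u + √(8 + u) (P(u, B) = (B + u) + √(8 + u) = B + u + √(8 + u))
(13730 + G(2, 29)) + P(L, -69) = (13730 + 110*2) + (-69 + 16 + √(8 + 16)) = (13730 + 220) + (-69 + 16 + √24) = 13950 + (-69 + 16 + 2*√6) = 13950 + (-53 + 2*√6) = 13897 + 2*√6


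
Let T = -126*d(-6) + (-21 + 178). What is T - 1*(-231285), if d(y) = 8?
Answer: 230434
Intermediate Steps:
T = -851 (T = -126*8 + (-21 + 178) = -1008 + 157 = -851)
T - 1*(-231285) = -851 - 1*(-231285) = -851 + 231285 = 230434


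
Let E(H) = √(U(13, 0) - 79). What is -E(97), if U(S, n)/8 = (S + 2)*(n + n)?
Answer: -I*√79 ≈ -8.8882*I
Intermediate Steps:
U(S, n) = 16*n*(2 + S) (U(S, n) = 8*((S + 2)*(n + n)) = 8*((2 + S)*(2*n)) = 8*(2*n*(2 + S)) = 16*n*(2 + S))
E(H) = I*√79 (E(H) = √(16*0*(2 + 13) - 79) = √(16*0*15 - 79) = √(0 - 79) = √(-79) = I*√79)
-E(97) = -I*√79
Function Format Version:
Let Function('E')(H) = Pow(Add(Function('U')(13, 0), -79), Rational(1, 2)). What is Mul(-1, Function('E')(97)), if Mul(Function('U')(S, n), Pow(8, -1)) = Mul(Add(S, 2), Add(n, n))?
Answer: Mul(-1, I, Pow(79, Rational(1, 2))) ≈ Mul(-8.8882, I)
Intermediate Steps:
Function('U')(S, n) = Mul(16, n, Add(2, S)) (Function('U')(S, n) = Mul(8, Mul(Add(S, 2), Add(n, n))) = Mul(8, Mul(Add(2, S), Mul(2, n))) = Mul(8, Mul(2, n, Add(2, S))) = Mul(16, n, Add(2, S)))
Function('E')(H) = Mul(I, Pow(79, Rational(1, 2))) (Function('E')(H) = Pow(Add(Mul(16, 0, Add(2, 13)), -79), Rational(1, 2)) = Pow(Add(Mul(16, 0, 15), -79), Rational(1, 2)) = Pow(Add(0, -79), Rational(1, 2)) = Pow(-79, Rational(1, 2)) = Mul(I, Pow(79, Rational(1, 2))))
Mul(-1, Function('E')(97)) = Mul(-1, Mul(I, Pow(79, Rational(1, 2)))) = Mul(-1, I, Pow(79, Rational(1, 2)))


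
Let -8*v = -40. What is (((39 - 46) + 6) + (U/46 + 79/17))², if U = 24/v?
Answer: 53787556/3822025 ≈ 14.073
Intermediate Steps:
v = 5 (v = -⅛*(-40) = 5)
U = 24/5 ≈ 4.8000
(((39 - 46) + 6) + (U/46 + 79/17))² = (((39 - 46) + 6) + ((24/5)/46 + 79/17))² = ((-7 + 6) + ((24/5)*(1/46) + 79*(1/17)))² = (-1 + (12/115 + 79/17))² = (-1 + 9289/1955)² = (7334/1955)² = 53787556/3822025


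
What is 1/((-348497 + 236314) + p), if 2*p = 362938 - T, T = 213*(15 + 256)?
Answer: 2/80849 ≈ 2.4737e-5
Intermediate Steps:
T = 57723 (T = 213*271 = 57723)
p = 305215/2 (p = (362938 - 1*57723)/2 = (362938 - 57723)/2 = (½)*305215 = 305215/2 ≈ 1.5261e+5)
1/((-348497 + 236314) + p) = 1/((-348497 + 236314) + 305215/2) = 1/(-112183 + 305215/2) = 1/(80849/2) = 2/80849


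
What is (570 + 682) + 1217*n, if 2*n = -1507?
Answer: -1831515/2 ≈ -9.1576e+5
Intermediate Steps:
n = -1507/2 (n = (½)*(-1507) = -1507/2 ≈ -753.50)
(570 + 682) + 1217*n = (570 + 682) + 1217*(-1507/2) = 1252 - 1834019/2 = -1831515/2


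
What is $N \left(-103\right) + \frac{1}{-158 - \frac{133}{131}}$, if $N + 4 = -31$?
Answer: $\frac{75095624}{20831} \approx 3605.0$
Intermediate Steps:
$N = -35$ ($N = -4 - 31 = -35$)
$N \left(-103\right) + \frac{1}{-158 - \frac{133}{131}} = \left(-35\right) \left(-103\right) + \frac{1}{-158 - \frac{133}{131}} = 3605 + \frac{1}{-158 - \frac{133}{131}} = 3605 + \frac{1}{- \frac{20831}{131}} = 3605 - \frac{131}{20831} = \frac{75095624}{20831}$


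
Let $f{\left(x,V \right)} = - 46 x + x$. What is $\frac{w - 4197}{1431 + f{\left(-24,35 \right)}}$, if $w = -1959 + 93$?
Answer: $- \frac{2021}{837} \approx -2.4146$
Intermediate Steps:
$f{\left(x,V \right)} = - 45 x$
$w = -1866$
$\frac{w - 4197}{1431 + f{\left(-24,35 \right)}} = \frac{-1866 - 4197}{1431 - -1080} = - \frac{6063}{1431 + 1080} = - \frac{6063}{2511} = \left(-6063\right) \frac{1}{2511} = - \frac{2021}{837}$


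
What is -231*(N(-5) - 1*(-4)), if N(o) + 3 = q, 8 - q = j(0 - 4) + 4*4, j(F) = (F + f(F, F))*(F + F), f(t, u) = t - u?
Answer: 9009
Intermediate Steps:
j(F) = 2*F**2 (j(F) = (F + (F - F))*(F + F) = (F + 0)*(2*F) = F*(2*F) = 2*F**2)
q = -40 (q = 8 - (2*(0 - 4)**2 + 4*4) = 8 - (2*(-4)**2 + 16) = 8 - (2*16 + 16) = 8 - (32 + 16) = 8 - 1*48 = 8 - 48 = -40)
N(o) = -43 (N(o) = -3 - 40 = -43)
-231*(N(-5) - 1*(-4)) = -231*(-43 - 1*(-4)) = -231*(-43 + 4) = -231*(-39) = 9009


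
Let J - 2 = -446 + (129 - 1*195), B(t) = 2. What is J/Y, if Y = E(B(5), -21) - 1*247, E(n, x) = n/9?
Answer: 4590/2221 ≈ 2.0666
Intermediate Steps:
E(n, x) = n/9 (E(n, x) = n*(⅑) = n/9)
J = -510 (J = 2 + (-446 + (129 - 1*195)) = 2 + (-446 + (129 - 195)) = 2 + (-446 - 66) = 2 - 512 = -510)
Y = -2221/9 (Y = (⅑)*2 - 1*247 = 2/9 - 247 = -2221/9 ≈ -246.78)
J/Y = -510/(-2221/9) = -510*(-9/2221) = 4590/2221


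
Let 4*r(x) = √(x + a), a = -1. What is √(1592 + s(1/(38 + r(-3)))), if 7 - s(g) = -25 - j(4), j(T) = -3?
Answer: √1621 ≈ 40.262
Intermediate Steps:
r(x) = √(-1 + x)/4 (r(x) = √(x - 1)/4 = √(-1 + x)/4)
s(g) = 29 (s(g) = 7 - (-25 - 1*(-3)) = 7 - (-25 + 3) = 7 - 1*(-22) = 7 + 22 = 29)
√(1592 + s(1/(38 + r(-3)))) = √(1592 + 29) = √1621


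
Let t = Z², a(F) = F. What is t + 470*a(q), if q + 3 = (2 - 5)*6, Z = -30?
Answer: -8970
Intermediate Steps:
q = -21 (q = -3 + (2 - 5)*6 = -3 - 3*6 = -3 - 18 = -21)
t = 900 (t = (-30)² = 900)
t + 470*a(q) = 900 + 470*(-21) = 900 - 9870 = -8970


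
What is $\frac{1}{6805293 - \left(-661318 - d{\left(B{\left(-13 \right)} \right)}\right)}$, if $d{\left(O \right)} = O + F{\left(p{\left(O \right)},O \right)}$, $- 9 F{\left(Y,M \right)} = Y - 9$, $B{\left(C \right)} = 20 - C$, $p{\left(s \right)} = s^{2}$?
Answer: $\frac{1}{7466524} \approx 1.3393 \cdot 10^{-7}$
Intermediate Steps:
$F{\left(Y,M \right)} = 1 - \frac{Y}{9}$ ($F{\left(Y,M \right)} = - \frac{Y - 9}{9} = - \frac{-9 + Y}{9} = 1 - \frac{Y}{9}$)
$d{\left(O \right)} = 1 + O - \frac{O^{2}}{9}$ ($d{\left(O \right)} = O - \left(-1 + \frac{O^{2}}{9}\right) = 1 + O - \frac{O^{2}}{9}$)
$\frac{1}{6805293 - \left(-661318 - d{\left(B{\left(-13 \right)} \right)}\right)} = \frac{1}{6805293 - \left(-661352 + \frac{\left(20 - -13\right)^{2}}{9}\right)} = \frac{1}{6805293 - \left(-661352 + \frac{\left(20 + 13\right)^{2}}{9}\right)} = \frac{1}{6805293 + \left(\left(\left(1 + 33 - \frac{33^{2}}{9}\right) + 2044842\right) - 1383524\right)} = \frac{1}{6805293 + \left(\left(\left(1 + 33 - 121\right) + 2044842\right) - 1383524\right)} = \frac{1}{6805293 + \left(\left(-87 + 2044842\right) - 1383524\right)} = \frac{1}{6805293 + \left(2044755 - 1383524\right)} = \frac{1}{6805293 + 661231} = \frac{1}{7466524}$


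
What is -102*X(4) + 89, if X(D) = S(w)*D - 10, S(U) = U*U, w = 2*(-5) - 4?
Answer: -78859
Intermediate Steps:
w = -14 (w = -10 - 4 = -14)
S(U) = U²
X(D) = -10 + 196*D (X(D) = (-14)²*D - 10 = 196*D - 10 = -10 + 196*D)
-102*X(4) + 89 = -102*(-10 + 196*4) + 89 = -102*(-10 + 784) + 89 = -102*774 + 89 = -78948 + 89 = -78859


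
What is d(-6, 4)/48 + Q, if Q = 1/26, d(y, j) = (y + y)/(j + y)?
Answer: 17/104 ≈ 0.16346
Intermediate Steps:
d(y, j) = 2*y/(j + y) (d(y, j) = (2*y)/(j + y) = 2*y/(j + y))
Q = 1/26 ≈ 0.038462
d(-6, 4)/48 + Q = (2*(-6)/(4 - 6))/48 + 1/26 = (2*(-6)/(-2))/48 + 1/26 = (2*(-6)*(-1/2))/48 + 1/26 = (1/48)*6 + 1/26 = 1/8 + 1/26 = 17/104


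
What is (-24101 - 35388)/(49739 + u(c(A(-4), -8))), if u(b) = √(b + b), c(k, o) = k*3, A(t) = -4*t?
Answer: -2958923371/2473968025 + 237956*√6/2473968025 ≈ -1.1958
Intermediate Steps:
c(k, o) = 3*k
u(b) = √2*√b (u(b) = √(2*b) = √2*√b)
(-24101 - 35388)/(49739 + u(c(A(-4), -8))) = (-24101 - 35388)/(49739 + √2*√(3*(-4*(-4)))) = -59489/(49739 + √2*√(3*16)) = -59489/(49739 + √2*√48) = -59489/(49739 + √2*(4*√3)) = -59489/(49739 + 4*√6)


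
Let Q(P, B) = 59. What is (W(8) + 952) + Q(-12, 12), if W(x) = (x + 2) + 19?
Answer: 1040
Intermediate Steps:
W(x) = 21 + x (W(x) = (2 + x) + 19 = 21 + x)
(W(8) + 952) + Q(-12, 12) = ((21 + 8) + 952) + 59 = (29 + 952) + 59 = 981 + 59 = 1040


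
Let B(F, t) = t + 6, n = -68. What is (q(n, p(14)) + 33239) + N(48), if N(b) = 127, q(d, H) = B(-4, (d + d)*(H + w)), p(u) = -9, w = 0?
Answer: 34596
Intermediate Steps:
B(F, t) = 6 + t
q(d, H) = 6 + 2*H*d (q(d, H) = 6 + (d + d)*(H + 0) = 6 + (2*d)*H = 6 + 2*H*d)
(q(n, p(14)) + 33239) + N(48) = ((6 + 2*(-9)*(-68)) + 33239) + 127 = ((6 + 1224) + 33239) + 127 = (1230 + 33239) + 127 = 34469 + 127 = 34596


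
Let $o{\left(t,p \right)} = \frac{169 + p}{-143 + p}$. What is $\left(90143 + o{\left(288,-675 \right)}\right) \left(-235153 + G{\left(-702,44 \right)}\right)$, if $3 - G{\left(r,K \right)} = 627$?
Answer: $- \frac{8692800910980}{409} \approx -2.1254 \cdot 10^{10}$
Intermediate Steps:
$o{\left(t,p \right)} = \frac{169 + p}{-143 + p}$
$G{\left(r,K \right)} = -624$ ($G{\left(r,K \right)} = 3 - 627 = -624$)
$\left(90143 + o{\left(288,-675 \right)}\right) \left(-235153 + G{\left(-702,44 \right)}\right) = \left(90143 + \frac{169 - 675}{-143 - 675}\right) \left(-235153 - 624\right) = \left(90143 + \frac{1}{-818} \left(-506\right)\right) \left(-235777\right) = \left(90143 - - \frac{253}{409}\right) \left(-235777\right) = \left(90143 + \frac{253}{409}\right) \left(-235777\right) = \frac{36868740}{409} \left(-235777\right) = - \frac{8692800910980}{409}$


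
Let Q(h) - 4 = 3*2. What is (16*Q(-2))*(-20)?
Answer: -3200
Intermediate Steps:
Q(h) = 10 (Q(h) = 4 + 3*2 = 4 + 6 = 10)
(16*Q(-2))*(-20) = (16*10)*(-20) = 160*(-20) = -3200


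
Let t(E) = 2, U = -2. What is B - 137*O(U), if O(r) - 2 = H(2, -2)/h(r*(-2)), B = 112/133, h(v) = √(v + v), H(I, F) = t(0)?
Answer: -5190/19 - 137*√2/2 ≈ -370.03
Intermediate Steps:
H(I, F) = 2
h(v) = √2*√v (h(v) = √(2*v) = √2*√v)
B = 16/19 (B = 112*(1/133) = 16/19 ≈ 0.84210)
O(r) = 2 + (-r)^(-½) (O(r) = 2 + 2/((√2*√(r*(-2)))) = 2 + 2/((√2*√(-2*r))) = 2 + 2/((√2*(√2*√(-r)))) = 2 + 2/((2*√(-r))) = 2 + 2*(1/(2*√(-r))) = 2 + (-r)^(-½))
B - 137*O(U) = 16/19 - 137*(2 + (-1*(-2))^(-½)) = 16/19 - 137*(2 + 2^(-½)) = 16/19 - 137*(2 + √2/2) = 16/19 + (-274 - 137*√2/2) = -5190/19 - 137*√2/2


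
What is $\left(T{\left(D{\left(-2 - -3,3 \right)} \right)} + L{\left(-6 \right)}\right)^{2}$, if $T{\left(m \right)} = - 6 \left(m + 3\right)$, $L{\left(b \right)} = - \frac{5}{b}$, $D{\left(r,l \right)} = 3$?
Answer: $\frac{44521}{36} \approx 1236.7$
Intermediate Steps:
$T{\left(m \right)} = -18 - 6 m$ ($T{\left(m \right)} = - 6 \left(3 + m\right) = -18 - 6 m$)
$\left(T{\left(D{\left(-2 - -3,3 \right)} \right)} + L{\left(-6 \right)}\right)^{2} = \left(\left(-18 - 18\right) - \frac{5}{-6}\right)^{2} = \left(\left(-18 - 18\right) - - \frac{5}{6}\right)^{2} = \left(-36 + \frac{5}{6}\right)^{2} = \left(- \frac{211}{6}\right)^{2} = \frac{44521}{36}$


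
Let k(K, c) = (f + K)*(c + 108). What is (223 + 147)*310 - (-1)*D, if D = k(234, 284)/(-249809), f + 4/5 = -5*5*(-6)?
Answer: 20466387204/178435 ≈ 1.1470e+5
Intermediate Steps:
f = 746/5 (f = -⅘ - 5*5*(-6) = -⅘ - 25*(-6) = -⅘ + 150 = 746/5 ≈ 149.20)
k(K, c) = (108 + c)*(746/5 + K) (k(K, c) = (746/5 + K)*(c + 108) = (746/5 + K)*(108 + c) = (108 + c)*(746/5 + K))
D = -107296/178435 (D = (80568/5 + 108*234 + (746/5)*284 + 234*284)/(-249809) = (80568/5 + 25272 + 211864/5 + 66456)*(-1/249809) = (751072/5)*(-1/249809) = -107296/178435 ≈ -0.60132)
(223 + 147)*310 - (-1)*D = (223 + 147)*310 - (-1)*(-107296)/178435 = 370*310 - 1*107296/178435 = 114700 - 107296/178435 = 20466387204/178435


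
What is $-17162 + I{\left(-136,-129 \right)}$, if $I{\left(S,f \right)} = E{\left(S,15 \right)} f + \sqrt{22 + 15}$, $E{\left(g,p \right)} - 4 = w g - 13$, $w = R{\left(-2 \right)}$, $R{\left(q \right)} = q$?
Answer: $-51089 + \sqrt{37} \approx -51083.0$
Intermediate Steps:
$w = -2$
$E{\left(g,p \right)} = -9 - 2 g$ ($E{\left(g,p \right)} = 4 - \left(13 + 2 g\right) = -9 - 2 g$)
$I{\left(S,f \right)} = \sqrt{37} + f \left(-9 - 2 S\right)$ ($I{\left(S,f \right)} = \left(-9 - 2 S\right) f + \sqrt{22 + 15} = f \left(-9 - 2 S\right) + \sqrt{37} = \sqrt{37} + f \left(-9 - 2 S\right)$)
$-17162 + I{\left(-136,-129 \right)} = -17162 + \left(\sqrt{37} - - 129 \left(9 + 2 \left(-136\right)\right)\right) = -17162 + \left(\sqrt{37} - - 129 \left(9 - 272\right)\right) = -17162 + \left(\sqrt{37} - \left(-129\right) \left(-263\right)\right) = -17162 - \left(33927 - \sqrt{37}\right) = -51089 + \sqrt{37}$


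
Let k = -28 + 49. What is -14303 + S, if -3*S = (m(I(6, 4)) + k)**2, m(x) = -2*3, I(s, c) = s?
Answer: -14378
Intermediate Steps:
m(x) = -6
k = 21
S = -75 (S = -(-6 + 21)**2/3 = -1/3*15**2 = -1/3*225 = -75)
-14303 + S = -14303 - 75 = -14378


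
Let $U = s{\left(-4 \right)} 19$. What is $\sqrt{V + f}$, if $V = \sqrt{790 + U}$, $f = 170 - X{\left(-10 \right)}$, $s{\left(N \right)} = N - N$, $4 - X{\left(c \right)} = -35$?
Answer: $\sqrt{131 + \sqrt{790}} \approx 12.614$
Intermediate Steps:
$X{\left(c \right)} = 39$ ($X{\left(c \right)} = 4 - -35 = 4 + 35 = 39$)
$s{\left(N \right)} = 0$
$U = 0$ ($U = 0 \cdot 19 = 0$)
$f = 131$ ($f = 170 - 39 = 131$)
$V = \sqrt{790}$ ($V = \sqrt{790 + 0} = \sqrt{790} \approx 28.107$)
$\sqrt{V + f} = \sqrt{\sqrt{790} + 131} = \sqrt{131 + \sqrt{790}}$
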